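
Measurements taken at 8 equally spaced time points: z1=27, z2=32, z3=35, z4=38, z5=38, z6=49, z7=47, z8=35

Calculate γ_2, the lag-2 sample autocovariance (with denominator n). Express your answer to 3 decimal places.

0.340

Mean z̄ = (27 + 32 + 35 + 38 + 38 + 49 + 47 + 35)/8 = 37.6250
Σ_{t=1}^{6}(z_t−z̄)(z_{t+2}−z̄) = 2.7188
γ_2 = 2.7188 / 8 = 0.340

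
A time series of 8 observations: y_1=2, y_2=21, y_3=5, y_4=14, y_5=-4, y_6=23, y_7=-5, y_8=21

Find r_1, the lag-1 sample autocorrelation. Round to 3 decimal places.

-0.816

Mean ȳ = (2 + 21 + 5 + 14 − 4 + 23 − 5 + 21)/8 = 9.6250
Σ(y_t−ȳ)(y_{t+1}−ȳ) = (-86.7344) + (-52.6094) + (-20.2344) + (-59.6094) + (-182.2344) + (-195.6094) + (-166.3594) = -763.3906
Denominator Σ(y_t−ȳ)² = 935.8750
r_1 = -763.3906 / 935.8750 = -0.816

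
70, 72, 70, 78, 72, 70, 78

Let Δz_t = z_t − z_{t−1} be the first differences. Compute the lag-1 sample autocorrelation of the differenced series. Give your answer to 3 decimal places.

First differences Δz: 2, -2, 8, -6, -2, 8
Mean of differences = 1.3333
Numerator Σ(Δz_t−Δz̄)(Δz_{t+1}−Δz̄) = -71.1111
Denominator Σ(Δz_t−Δz̄)² = 165.3333
r_1(Δz) = -71.1111 / 165.3333 = -0.430

-0.430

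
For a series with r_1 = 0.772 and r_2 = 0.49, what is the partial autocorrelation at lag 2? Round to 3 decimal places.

φ_{22} = (r_2 − r_1²) / (1 − r_1²)
r_1² = (0.772)² = 0.595984
Numerator = 0.49 − 0.5960 = -0.1060; denominator = 1 − 0.5960 = 0.4040
φ_{22} = -0.1060 / 0.4040 = -0.262

-0.262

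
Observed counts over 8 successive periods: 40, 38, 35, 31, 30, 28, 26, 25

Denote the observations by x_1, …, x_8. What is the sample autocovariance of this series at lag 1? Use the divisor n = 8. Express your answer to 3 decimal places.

Mean x̄ = (40 + 38 + 35 + 31 + 30 + 28 + 26 + 25)/8 = 31.6250
Deviations: 8.3750, 6.3750, 3.3750, -0.6250, -1.6250, -3.6250, -5.6250, -6.6250
Σ_{t=1}^{7}(x_t−x̄)(x_{t+1}−x̄) = 137.3594
γ_1 = 137.3594 / 8 = 17.170

17.170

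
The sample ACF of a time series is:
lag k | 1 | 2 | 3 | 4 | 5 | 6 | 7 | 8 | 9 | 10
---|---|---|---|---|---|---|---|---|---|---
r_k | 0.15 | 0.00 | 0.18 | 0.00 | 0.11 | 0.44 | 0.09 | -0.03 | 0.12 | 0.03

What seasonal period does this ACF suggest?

The largest autocorrelation is r_6 = 0.44; the remaining lags stay at or below 0.18.
The dominant spike at lag 6 indicates a seasonal period of 6.

6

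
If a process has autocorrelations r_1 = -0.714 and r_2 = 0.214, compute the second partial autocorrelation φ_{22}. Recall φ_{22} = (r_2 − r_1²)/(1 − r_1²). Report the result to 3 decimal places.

-0.603

φ_{22} = (r_2 − r_1²) / (1 − r_1²)
r_1² = (-0.714)² = 0.509796
Numerator = 0.214 − 0.5098 = -0.2958; denominator = 1 − 0.5098 = 0.4902
φ_{22} = -0.2958 / 0.4902 = -0.603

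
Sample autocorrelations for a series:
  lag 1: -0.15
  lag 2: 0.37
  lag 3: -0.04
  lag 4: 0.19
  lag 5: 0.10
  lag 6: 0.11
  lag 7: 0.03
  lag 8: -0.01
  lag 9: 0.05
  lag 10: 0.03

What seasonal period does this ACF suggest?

2

The largest autocorrelation is r_2 = 0.37, with a weaker echo at lag 4 (0.19); the remaining lags stay at or below 0.11.
The dominant spike at lag 2 indicates a seasonal period of 2.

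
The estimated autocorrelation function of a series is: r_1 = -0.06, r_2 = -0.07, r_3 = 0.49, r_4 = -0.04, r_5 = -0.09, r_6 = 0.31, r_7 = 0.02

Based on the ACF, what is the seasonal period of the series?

3

The largest autocorrelation is r_3 = 0.49, with a weaker echo at lag 6 (0.31); the remaining lags stay at or below 0.02.
The dominant spike at lag 3 indicates a seasonal period of 3.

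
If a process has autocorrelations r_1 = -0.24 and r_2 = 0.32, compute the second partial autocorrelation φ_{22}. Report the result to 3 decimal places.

φ_{22} = (r_2 − r_1²) / (1 − r_1²)
r_1² = (-0.24)² = 0.0576
Numerator = 0.32 − 0.0576 = 0.2624; denominator = 1 − 0.0576 = 0.9424
φ_{22} = 0.2624 / 0.9424 = 0.278

0.278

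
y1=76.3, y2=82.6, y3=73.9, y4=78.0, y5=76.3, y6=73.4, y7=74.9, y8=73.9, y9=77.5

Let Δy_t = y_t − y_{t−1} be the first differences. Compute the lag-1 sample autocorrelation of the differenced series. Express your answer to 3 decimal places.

First differences Δy: 6.3, -8.7, 4.1, -1.7, -2.9, 1.5, -1.0, 3.6
Mean of differences = 0.1500
Numerator Σ(Δy_t−Δȳ)(Δy_{t+1}−Δȳ) = -100.6875
Denominator Σ(Δy_t−Δȳ)² = 159.5200
r_1(Δy) = -100.6875 / 159.5200 = -0.631

-0.631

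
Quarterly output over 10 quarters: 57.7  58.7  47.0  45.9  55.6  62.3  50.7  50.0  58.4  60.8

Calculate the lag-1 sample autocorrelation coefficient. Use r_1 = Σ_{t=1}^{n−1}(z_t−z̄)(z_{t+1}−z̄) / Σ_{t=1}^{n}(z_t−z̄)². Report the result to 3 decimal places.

Mean z̄ = (57.7 + 58.7 + 47.0 + 45.9 + 55.6 + 62.3 + 50.7 + 50.0 + 58.4 + 60.8)/10 = 54.7100
Numerator Σ_{t=1}^{9}(z_t−z̄)(z_{t+1}−z̄) = 41.5499
Denominator Σ(z_t−z̄)² = 309.2890
r_1 = 41.5499 / 309.2890 = 0.134

0.134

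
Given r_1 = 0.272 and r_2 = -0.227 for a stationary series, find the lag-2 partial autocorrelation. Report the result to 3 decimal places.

φ_{22} = (r_2 − r_1²) / (1 − r_1²)
r_1² = (0.272)² = 0.073984
Numerator = -0.227 − 0.0740 = -0.3010; denominator = 1 − 0.0740 = 0.9260
φ_{22} = -0.3010 / 0.9260 = -0.325

-0.325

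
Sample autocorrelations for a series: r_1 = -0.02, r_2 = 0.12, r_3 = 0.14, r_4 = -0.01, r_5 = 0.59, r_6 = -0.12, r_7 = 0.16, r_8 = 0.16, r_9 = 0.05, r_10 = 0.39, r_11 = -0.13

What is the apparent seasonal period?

5

The largest autocorrelation is r_5 = 0.59, with a weaker echo at lag 10 (0.39); the remaining lags stay at or below 0.16.
The dominant spike at lag 5 indicates a seasonal period of 5.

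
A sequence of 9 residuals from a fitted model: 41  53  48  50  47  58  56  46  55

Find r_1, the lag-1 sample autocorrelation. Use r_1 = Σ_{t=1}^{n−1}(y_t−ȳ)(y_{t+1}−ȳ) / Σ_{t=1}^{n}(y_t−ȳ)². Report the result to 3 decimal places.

-0.234

Mean ȳ = (41 + 53 + 48 + 50 + 47 + 58 + 56 + 46 + 55)/9 = 50.4444
Numerator Σ_{t=1}^{8}(y_t−ȳ)(y_{t+1}−ȳ) = -56.7531
Denominator Σ(y_t−ȳ)² = 242.2222
r_1 = -56.7531 / 242.2222 = -0.234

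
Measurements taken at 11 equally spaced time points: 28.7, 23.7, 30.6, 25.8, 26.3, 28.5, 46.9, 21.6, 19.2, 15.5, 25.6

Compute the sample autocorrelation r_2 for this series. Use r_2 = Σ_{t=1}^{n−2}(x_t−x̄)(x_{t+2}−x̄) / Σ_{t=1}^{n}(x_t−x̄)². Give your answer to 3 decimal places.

Mean x̄ = (28.7 + 23.7 + 30.6 + 25.8 + 26.3 + 28.5 + 46.9 + 21.6 + 19.2 + 15.5 + 25.6)/11 = 26.5818
Numerator Σ_{t=1}^{9}(x_t−x̄)(x_{t+2}−x̄) = -94.6798
Denominator Σ(x_t−x̄)² = 649.2164
r_2 = -94.6798 / 649.2164 = -0.146

-0.146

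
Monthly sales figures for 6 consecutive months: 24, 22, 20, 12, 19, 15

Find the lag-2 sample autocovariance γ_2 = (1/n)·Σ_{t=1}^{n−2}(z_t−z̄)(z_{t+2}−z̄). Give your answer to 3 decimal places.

1.630

Mean z̄ = (24 + 22 + 20 + 12 + 19 + 15)/6 = 18.6667
Deviations: 5.3333, 3.3333, 1.3333, -6.6667, 0.3333, -3.6667
Σ_{t=1}^{4}(z_t−z̄)(z_{t+2}−z̄) = 9.7778
γ_2 = 9.7778 / 6 = 1.630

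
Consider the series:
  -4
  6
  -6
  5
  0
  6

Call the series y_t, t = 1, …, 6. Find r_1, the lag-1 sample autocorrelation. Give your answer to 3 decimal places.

-0.690

Mean ȳ = (-4 + 6 − 6 + 5 + 0 + 6)/6 = 1.1667
Deviations from mean: -5.1667, 4.8333, -7.1667, 3.8333, -1.1667, 4.8333
Numerator Σ_{t=1}^{5}(y_t−ȳ)(y_{t+1}−ȳ) = -97.1944
Denominator Σ(y_t−ȳ)² = 140.8333
r_1 = -97.1944 / 140.8333 = -0.690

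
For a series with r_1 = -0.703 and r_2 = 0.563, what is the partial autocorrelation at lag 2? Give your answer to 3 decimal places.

0.136

φ_{22} = (r_2 − r_1²) / (1 − r_1²)
r_1² = (-0.703)² = 0.494209
Numerator = 0.563 − 0.4942 = 0.0688; denominator = 1 − 0.4942 = 0.5058
φ_{22} = 0.0688 / 0.5058 = 0.136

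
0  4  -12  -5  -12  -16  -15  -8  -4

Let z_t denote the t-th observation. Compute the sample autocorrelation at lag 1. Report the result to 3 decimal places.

0.307

Mean z̄ = (0 + 4 − 12 − 5 − 12 − 16 − 15 − 8 − 4)/9 = -7.5556
Numerator Σ_{t=1}^{8}(z_t−z̄)(z_{t+1}−z̄) = 115.3580
Denominator Σ(z_t−z̄)² = 376.2222
r_1 = 115.3580 / 376.2222 = 0.307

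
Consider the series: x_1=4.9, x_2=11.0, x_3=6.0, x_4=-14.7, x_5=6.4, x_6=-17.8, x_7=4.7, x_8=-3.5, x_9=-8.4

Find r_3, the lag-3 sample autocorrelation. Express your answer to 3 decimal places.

Mean x̄ = (4.9 + 11.0 + 6.0 − 14.7 + 6.4 − 17.8 + 4.7 − 3.5 − 8.4)/9 = -1.2667
Σ(x_t−x̄)(x_{t+3}−x̄) = (-82.8389) + (94.0444) + (-120.1422) + (-80.1522) + (-17.1222) + (117.9378) = -88.2733
Denominator Σ(x_t−x̄)² = 845.3600
r_3 = -88.2733 / 845.3600 = -0.104

-0.104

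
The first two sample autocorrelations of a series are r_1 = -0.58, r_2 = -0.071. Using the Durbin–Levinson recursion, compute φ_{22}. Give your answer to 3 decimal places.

φ_{22} = (r_2 − r_1²) / (1 − r_1²)
r_1² = (-0.58)² = 0.3364
Numerator = -0.071 − 0.3364 = -0.4074; denominator = 1 − 0.3364 = 0.6636
φ_{22} = -0.4074 / 0.6636 = -0.614

-0.614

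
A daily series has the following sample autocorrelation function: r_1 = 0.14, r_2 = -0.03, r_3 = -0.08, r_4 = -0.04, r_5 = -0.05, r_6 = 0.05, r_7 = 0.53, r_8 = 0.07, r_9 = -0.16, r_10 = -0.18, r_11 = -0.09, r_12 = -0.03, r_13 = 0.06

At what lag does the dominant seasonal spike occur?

The largest autocorrelation is r_7 = 0.53; the remaining lags stay at or below 0.14.
The dominant spike at lag 7 indicates a seasonal period of 7.

7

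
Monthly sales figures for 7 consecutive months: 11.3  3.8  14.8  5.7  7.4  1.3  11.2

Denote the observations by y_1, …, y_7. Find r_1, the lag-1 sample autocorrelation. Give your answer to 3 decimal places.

Mean ȳ = (11.3 + 3.8 + 14.8 + 5.7 + 7.4 + 1.3 + 11.2)/7 = 7.9286
Deviations from mean: 3.3714, -4.1286, 6.8714, -2.2286, -0.5286, -6.6286, 3.2714
Σ(y_t−ȳ)(y_{t+1}−ȳ) = (-13.9192) + (-28.3692) + (-15.3135) + (1.1780) + (3.5037) + (-21.6849) = -74.6051
Denominator Σ(y_t−ȳ)² = 135.5143
r_1 = -74.6051 / 135.5143 = -0.551

-0.551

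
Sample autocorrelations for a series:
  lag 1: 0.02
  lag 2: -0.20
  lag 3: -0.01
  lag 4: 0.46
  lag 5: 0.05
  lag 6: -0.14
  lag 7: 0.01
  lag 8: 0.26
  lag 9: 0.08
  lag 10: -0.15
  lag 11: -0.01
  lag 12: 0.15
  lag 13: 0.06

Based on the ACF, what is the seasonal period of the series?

The largest autocorrelation is r_4 = 0.46, with weaker echoes at lags 8 (0.26) and 12 (0.15); the remaining lags stay at or below 0.08.
The dominant spike at lag 4 indicates a seasonal period of 4.

4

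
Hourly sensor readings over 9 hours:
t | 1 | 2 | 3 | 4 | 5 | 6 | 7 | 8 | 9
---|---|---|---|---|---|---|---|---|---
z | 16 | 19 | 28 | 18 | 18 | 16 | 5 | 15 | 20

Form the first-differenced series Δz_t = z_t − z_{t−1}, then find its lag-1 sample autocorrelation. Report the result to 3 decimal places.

First differences Δz: 3, 9, -10, 0, -2, -11, 10, 5
Mean of differences = 0.5000
Numerator Σ(Δz_t−Δz̄)(Δz_{t+1}−Δz̄) = -99.2500
Denominator Σ(Δz_t−Δz̄)² = 438.0000
r_1(Δz) = -99.2500 / 438.0000 = -0.227

-0.227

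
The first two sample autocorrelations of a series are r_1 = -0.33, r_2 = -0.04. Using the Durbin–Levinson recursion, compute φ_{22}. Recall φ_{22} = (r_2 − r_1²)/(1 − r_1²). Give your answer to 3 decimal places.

-0.167

φ_{22} = (r_2 − r_1²) / (1 − r_1²)
r_1² = (-0.33)² = 0.1089
Numerator = -0.04 − 0.1089 = -0.1489; denominator = 1 − 0.1089 = 0.8911
φ_{22} = -0.1489 / 0.8911 = -0.167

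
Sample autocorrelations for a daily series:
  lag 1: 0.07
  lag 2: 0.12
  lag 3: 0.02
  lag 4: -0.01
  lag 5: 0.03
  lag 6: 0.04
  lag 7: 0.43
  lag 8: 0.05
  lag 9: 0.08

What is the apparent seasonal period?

The largest autocorrelation is r_7 = 0.43; the remaining lags stay at or below 0.12.
The dominant spike at lag 7 indicates a seasonal period of 7.

7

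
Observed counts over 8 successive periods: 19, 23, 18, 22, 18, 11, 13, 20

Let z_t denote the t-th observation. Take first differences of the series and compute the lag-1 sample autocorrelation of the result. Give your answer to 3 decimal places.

First differences Δz: 4, -5, 4, -4, -7, 2, 7
Mean of differences = 0.1429
Numerator Σ(Δz_t−Δz̄)(Δz_{t+1}−Δz̄) = -26.5918
Denominator Σ(Δz_t−Δz̄)² = 174.8571
r_1(Δz) = -26.5918 / 174.8571 = -0.152

-0.152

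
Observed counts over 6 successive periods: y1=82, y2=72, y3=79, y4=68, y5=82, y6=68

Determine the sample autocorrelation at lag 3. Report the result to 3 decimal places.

Mean ȳ = (82 + 72 + 79 + 68 + 82 + 68)/6 = 75.1667
Deviations from mean: 6.8333, -3.1667, 3.8333, -7.1667, 6.8333, -7.1667
Σ(y_t−ȳ)(y_{t+3}−ȳ) = (-48.9722) + (-21.6389) + (-27.4722) = -98.0833
Denominator Σ(y_t−ȳ)² = 220.8333
r_3 = -98.0833 / 220.8333 = -0.444

-0.444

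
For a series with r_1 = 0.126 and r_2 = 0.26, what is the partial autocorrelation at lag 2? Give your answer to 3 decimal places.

0.248

φ_{22} = (r_2 − r_1²) / (1 − r_1²)
r_1² = (0.126)² = 0.015876
Numerator = 0.26 − 0.0159 = 0.2441; denominator = 1 − 0.0159 = 0.9841
φ_{22} = 0.2441 / 0.9841 = 0.248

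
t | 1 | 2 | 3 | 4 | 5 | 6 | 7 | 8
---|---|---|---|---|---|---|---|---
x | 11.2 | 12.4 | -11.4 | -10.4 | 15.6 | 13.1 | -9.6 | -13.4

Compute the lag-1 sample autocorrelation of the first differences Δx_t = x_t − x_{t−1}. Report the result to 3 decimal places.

First differences Δx: 1.2, -23.8, 1.0, 26.0, -2.5, -22.7, -3.8
Mean of differences = -3.5143
Numerator Σ(Δx_t−Δx̄)(Δx_{t+1}−Δx̄) = -38.0145
Denominator Σ(Δx_t−Δx̄)² = 1694.4086
r_1(Δx) = -38.0145 / 1694.4086 = -0.022

-0.022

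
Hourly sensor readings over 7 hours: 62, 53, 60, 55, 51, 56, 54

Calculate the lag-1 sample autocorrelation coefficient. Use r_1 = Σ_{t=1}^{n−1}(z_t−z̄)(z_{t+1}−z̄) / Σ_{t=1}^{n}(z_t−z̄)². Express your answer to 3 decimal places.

Mean z̄ = (62 + 53 + 60 + 55 + 51 + 56 + 54)/7 = 55.8571
Deviations from mean: 6.1429, -2.8571, 4.1429, -0.8571, -4.8571, 0.1429, -1.8571
Numerator Σ_{t=1}^{6}(z_t−z̄)(z_{t+1}−z̄) = -29.7347
Denominator Σ(z_t−z̄)² = 90.8571
r_1 = -29.7347 / 90.8571 = -0.327

-0.327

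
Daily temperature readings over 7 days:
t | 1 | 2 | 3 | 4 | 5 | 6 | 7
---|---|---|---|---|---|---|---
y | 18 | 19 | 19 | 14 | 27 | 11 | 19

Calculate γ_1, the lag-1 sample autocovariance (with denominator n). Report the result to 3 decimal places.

Mean ȳ = (18 + 19 + 19 + 14 + 27 + 11 + 19)/7 = 18.1429
Σ_{t=1}^{6}(y_t−ȳ)(y_{t+1}−ȳ) = -109.0204
γ_1 = -109.0204 / 7 = -15.574

-15.574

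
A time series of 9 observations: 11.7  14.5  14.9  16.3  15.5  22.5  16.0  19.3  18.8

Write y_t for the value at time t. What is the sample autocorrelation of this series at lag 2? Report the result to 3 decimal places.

Mean ȳ = (11.7 + 14.5 + 14.9 + 16.3 + 15.5 + 22.5 + 16.0 + 19.3 + 18.8)/9 = 16.6111
Σ(y_t−ȳ)(y_{t+2}−ȳ) = (8.4035) + (0.6568) + (1.9012) + (-1.8321) + (0.6790) + (15.8346) + (-1.3377) = 24.3053
Denominator Σ(y_t−ȳ)² = 79.9089
r_2 = 24.3053 / 79.9089 = 0.304

0.304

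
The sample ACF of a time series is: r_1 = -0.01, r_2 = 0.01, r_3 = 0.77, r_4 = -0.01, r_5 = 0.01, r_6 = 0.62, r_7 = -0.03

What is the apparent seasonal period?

The largest autocorrelation is r_3 = 0.77, with a weaker echo at lag 6 (0.62); the remaining lags stay at or below 0.01.
The dominant spike at lag 3 indicates a seasonal period of 3.

3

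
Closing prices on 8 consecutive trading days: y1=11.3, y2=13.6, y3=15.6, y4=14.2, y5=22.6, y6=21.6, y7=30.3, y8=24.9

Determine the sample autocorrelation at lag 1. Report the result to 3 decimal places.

0.536

Mean ȳ = (11.3 + 13.6 + 15.6 + 14.2 + 22.6 + 21.6 + 30.3 + 24.9)/8 = 19.2625
Deviations from mean: -7.9625, -5.6625, -3.6625, -5.0625, 3.3375, 2.3375, 11.0375, 5.6375
Σ(y_t−ȳ)(y_{t+1}−ȳ) = (45.0877) + (20.7389) + (18.5414) + (-16.8961) + (7.8014) + (25.8002) + (62.2239) = 163.2973
Denominator Σ(y_t−ȳ)² = 304.7188
r_1 = 163.2973 / 304.7188 = 0.536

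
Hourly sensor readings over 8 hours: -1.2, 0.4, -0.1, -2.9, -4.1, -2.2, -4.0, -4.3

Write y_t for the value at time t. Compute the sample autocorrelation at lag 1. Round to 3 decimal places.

Mean ȳ = (-1.2 + 0.4 − 0.1 − 2.9 − 4.1 − 2.2 − 4.0 − 4.3)/8 = -2.3000
Deviations from mean: 1.1000, 2.7000, 2.2000, -0.6000, -1.8000, 0.1000, -1.7000, -2.0000
Numerator Σ_{t=1}^{7}(y_t−ȳ)(y_{t+1}−ȳ) = 11.7200
Denominator Σ(y_t−ȳ)² = 23.8400
r_1 = 11.7200 / 23.8400 = 0.492

0.492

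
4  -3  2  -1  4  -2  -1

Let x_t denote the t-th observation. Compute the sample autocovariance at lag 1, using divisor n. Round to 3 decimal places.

Mean x̄ = (4 − 3 + 2 − 1 + 4 − 2 − 1)/7 = 0.4286
Deviations: 3.5714, -3.4286, 1.5714, -1.4286, 3.5714, -2.4286, -1.4286
Σ_{t=1}^{6}(x_t−x̄)(x_{t+1}−x̄) = -30.1837
γ_1 = -30.1837 / 7 = -4.312

-4.312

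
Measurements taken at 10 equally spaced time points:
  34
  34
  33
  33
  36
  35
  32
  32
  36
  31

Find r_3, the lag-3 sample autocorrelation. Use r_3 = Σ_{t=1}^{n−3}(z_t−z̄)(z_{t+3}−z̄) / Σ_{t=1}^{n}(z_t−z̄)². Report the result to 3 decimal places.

Mean z̄ = (34 + 34 + 33 + 33 + 36 + 35 + 32 + 32 + 36 + 31)/10 = 33.6000
Σ(z_t−z̄)(z_{t+3}−z̄) = (-0.2400) + (0.9600) + (-0.8400) + (0.9600) + (-3.8400) + (3.3600) + (4.1600) = 4.5200
Denominator Σ(z_t−z̄)² = 26.4000
r_3 = 4.5200 / 26.4000 = 0.171

0.171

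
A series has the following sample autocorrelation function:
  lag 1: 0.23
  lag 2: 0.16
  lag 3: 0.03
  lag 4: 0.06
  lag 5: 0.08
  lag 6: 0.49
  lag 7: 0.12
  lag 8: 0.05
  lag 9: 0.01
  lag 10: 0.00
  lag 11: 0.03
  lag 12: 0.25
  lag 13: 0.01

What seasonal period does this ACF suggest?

The largest autocorrelation is r_6 = 0.49, with a weaker echo at lag 12 (0.25); the remaining lags stay at or below 0.23. The elevated value at lag 1 (0.23), dropping to 0.16 at lag 2, reflects decaying short-term dependence rather than seasonality.
The dominant spike at lag 6 indicates a seasonal period of 6.

6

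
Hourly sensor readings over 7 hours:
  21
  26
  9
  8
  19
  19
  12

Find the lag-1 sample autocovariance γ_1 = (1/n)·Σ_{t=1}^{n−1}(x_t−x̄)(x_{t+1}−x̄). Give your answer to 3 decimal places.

Mean x̄ = (21 + 26 + 9 + 8 + 19 + 19 + 12)/7 = 16.2857
Σ_{t=1}^{6}(x_t−x̄)(x_{t+1}−x̄) = 8.6327
γ_1 = 8.6327 / 7 = 1.233

1.233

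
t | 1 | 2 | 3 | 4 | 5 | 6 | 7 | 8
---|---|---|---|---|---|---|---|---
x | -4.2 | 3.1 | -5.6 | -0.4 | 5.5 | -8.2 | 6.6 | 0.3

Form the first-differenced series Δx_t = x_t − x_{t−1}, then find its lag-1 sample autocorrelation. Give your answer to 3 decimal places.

-0.721

First differences Δx: 7.3, -8.7, 5.2, 5.9, -13.7, 14.8, -6.3
Mean of differences = 0.6429
Numerator Σ(Δx_t−Δx̄)(Δx_{t+1}−Δx̄) = -457.5633
Denominator Σ(Δx_t−Δx̄)² = 634.3571
r_1(Δx) = -457.5633 / 634.3571 = -0.721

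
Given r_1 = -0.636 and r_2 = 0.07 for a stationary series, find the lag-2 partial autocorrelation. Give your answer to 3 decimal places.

φ_{22} = (r_2 − r_1²) / (1 − r_1²)
r_1² = (-0.636)² = 0.404496
Numerator = 0.07 − 0.4045 = -0.3345; denominator = 1 − 0.4045 = 0.5955
φ_{22} = -0.3345 / 0.5955 = -0.562

-0.562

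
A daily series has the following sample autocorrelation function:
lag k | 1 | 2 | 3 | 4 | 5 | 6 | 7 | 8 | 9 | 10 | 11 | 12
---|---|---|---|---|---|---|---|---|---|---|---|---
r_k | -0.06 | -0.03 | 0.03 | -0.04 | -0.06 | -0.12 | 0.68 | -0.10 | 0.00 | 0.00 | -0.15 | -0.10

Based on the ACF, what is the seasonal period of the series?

7

The largest autocorrelation is r_7 = 0.68; the remaining lags stay at or below 0.03.
The dominant spike at lag 7 indicates a seasonal period of 7.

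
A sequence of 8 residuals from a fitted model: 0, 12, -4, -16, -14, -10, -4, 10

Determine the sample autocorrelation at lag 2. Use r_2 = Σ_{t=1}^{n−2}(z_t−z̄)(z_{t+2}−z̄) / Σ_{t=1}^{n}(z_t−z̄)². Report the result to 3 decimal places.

Mean z̄ = (0 + 12 − 4 − 16 − 14 − 10 − 4 + 10)/8 = -3.2500
Deviations from mean: 3.2500, 15.2500, -0.7500, -12.7500, -10.7500, -6.7500, -0.7500, 13.2500
Σ(z_t−z̄)(z_{t+2}−z̄) = (-2.4375) + (-194.4375) + (8.0625) + (86.0625) + (8.0625) + (-89.4375) = -184.1250
Denominator Σ(z_t−z̄)² = 743.5000
r_2 = -184.1250 / 743.5000 = -0.248

-0.248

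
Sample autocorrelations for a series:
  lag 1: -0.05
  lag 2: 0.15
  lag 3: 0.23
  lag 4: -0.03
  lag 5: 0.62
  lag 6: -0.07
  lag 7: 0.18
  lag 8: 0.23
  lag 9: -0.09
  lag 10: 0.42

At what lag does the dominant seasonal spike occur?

5

The largest autocorrelation is r_5 = 0.62, with a weaker echo at lag 10 (0.42); the remaining lags stay at or below 0.23.
The dominant spike at lag 5 indicates a seasonal period of 5.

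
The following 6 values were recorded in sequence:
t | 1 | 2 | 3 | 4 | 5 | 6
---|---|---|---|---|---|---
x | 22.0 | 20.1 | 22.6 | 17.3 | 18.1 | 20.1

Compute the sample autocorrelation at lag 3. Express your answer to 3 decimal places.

-0.246

Mean x̄ = (22.0 + 20.1 + 22.6 + 17.3 + 18.1 + 20.1)/6 = 20.0333
Σ(x_t−x̄)(x_{t+3}−x̄) = (-5.3756) + (-0.1289) + (0.1711) = -5.3333
Denominator Σ(x_t−x̄)² = 21.6733
r_3 = -5.3333 / 21.6733 = -0.246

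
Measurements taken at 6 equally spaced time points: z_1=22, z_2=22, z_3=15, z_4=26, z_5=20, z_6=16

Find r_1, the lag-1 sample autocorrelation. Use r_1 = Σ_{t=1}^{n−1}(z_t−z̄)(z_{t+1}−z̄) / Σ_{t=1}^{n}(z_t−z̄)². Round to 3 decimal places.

-0.431

Mean z̄ = (22 + 22 + 15 + 26 + 20 + 16)/6 = 20.1667
Deviations from mean: 1.8333, 1.8333, -5.1667, 5.8333, -0.1667, -4.1667
Numerator Σ_{t=1}^{5}(z_t−z̄)(z_{t+1}−z̄) = -36.5278
Denominator Σ(z_t−z̄)² = 84.8333
r_1 = -36.5278 / 84.8333 = -0.431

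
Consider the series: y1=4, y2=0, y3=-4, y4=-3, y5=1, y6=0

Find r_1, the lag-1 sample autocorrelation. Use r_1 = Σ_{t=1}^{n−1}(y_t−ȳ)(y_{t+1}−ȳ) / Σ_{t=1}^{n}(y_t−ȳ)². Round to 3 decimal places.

0.167

Mean ȳ = (4 + 0 − 4 − 3 + 1 + 0)/6 = -0.3333
Deviations from mean: 4.3333, 0.3333, -3.6667, -2.6667, 1.3333, 0.3333
Numerator Σ_{t=1}^{5}(y_t−ȳ)(y_{t+1}−ȳ) = 6.8889
Denominator Σ(y_t−ȳ)² = 41.3333
r_1 = 6.8889 / 41.3333 = 0.167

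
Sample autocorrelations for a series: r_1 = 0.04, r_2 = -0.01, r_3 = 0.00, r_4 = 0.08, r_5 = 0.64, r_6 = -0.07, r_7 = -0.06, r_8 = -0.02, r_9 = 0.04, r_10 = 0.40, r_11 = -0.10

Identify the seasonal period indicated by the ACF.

5

The largest autocorrelation is r_5 = 0.64, with a weaker echo at lag 10 (0.40); the remaining lags stay at or below 0.08.
The dominant spike at lag 5 indicates a seasonal period of 5.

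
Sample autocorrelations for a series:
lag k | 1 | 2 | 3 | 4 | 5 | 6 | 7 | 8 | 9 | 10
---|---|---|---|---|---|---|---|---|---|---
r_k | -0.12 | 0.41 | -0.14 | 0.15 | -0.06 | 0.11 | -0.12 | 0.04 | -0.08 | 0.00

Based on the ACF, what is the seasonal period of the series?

The largest autocorrelation is r_2 = 0.41, with a weaker echo at lag 4 (0.15); the remaining lags stay at or below 0.11.
The dominant spike at lag 2 indicates a seasonal period of 2.

2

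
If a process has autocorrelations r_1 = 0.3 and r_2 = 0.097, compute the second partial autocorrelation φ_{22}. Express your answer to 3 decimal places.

0.008

φ_{22} = (r_2 − r_1²) / (1 − r_1²)
r_1² = (0.3)² = 0.09
Numerator = 0.097 − 0.0900 = 0.0070; denominator = 1 − 0.0900 = 0.9100
φ_{22} = 0.0070 / 0.9100 = 0.008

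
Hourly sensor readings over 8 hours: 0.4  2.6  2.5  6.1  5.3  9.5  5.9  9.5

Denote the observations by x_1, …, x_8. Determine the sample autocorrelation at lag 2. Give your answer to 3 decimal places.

0.434

Mean x̄ = (0.4 + 2.6 + 2.5 + 6.1 + 5.3 + 9.5 + 5.9 + 9.5)/8 = 5.2250
Deviations from mean: -4.8250, -2.6250, -2.7250, 0.8750, 0.0750, 4.2750, 0.6750, 4.2750
Σ(x_t−x̄)(x_{t+2}−x̄) = (13.1481) + (-2.2969) + (-0.2044) + (3.7406) + (0.0506) + (18.2756) = 32.7138
Denominator Σ(x_t−x̄)² = 75.3750
r_2 = 32.7138 / 75.3750 = 0.434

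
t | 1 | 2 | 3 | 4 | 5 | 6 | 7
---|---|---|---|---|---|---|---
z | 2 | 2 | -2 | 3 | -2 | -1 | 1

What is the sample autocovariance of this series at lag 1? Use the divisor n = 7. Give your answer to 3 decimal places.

Mean z̄ = (2 + 2 − 2 + 3 − 2 − 1 + 1)/7 = 0.4286
Σ_{t=1}^{6}(z_t−z̄)(z_{t+1}−z̄) = -11.1837
γ_1 = -11.1837 / 7 = -1.598

-1.598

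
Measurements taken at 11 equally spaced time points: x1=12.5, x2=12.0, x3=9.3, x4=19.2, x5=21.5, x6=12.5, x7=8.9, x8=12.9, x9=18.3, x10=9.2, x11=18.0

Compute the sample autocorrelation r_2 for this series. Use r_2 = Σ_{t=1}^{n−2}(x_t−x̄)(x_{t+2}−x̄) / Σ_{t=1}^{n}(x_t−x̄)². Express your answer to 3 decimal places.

-0.416

Mean x̄ = (12.5 + 12.0 + 9.3 + 19.2 + 21.5 + 12.5 + 8.9 + 12.9 + 18.3 + 9.2 + 18.0)/11 = 14.0273
Numerator Σ_{t=1}^{9}(x_t−x̄)(x_{t+2}−x̄) = -82.5769
Denominator Σ(x_t−x̄)² = 198.6218
r_2 = -82.5769 / 198.6218 = -0.416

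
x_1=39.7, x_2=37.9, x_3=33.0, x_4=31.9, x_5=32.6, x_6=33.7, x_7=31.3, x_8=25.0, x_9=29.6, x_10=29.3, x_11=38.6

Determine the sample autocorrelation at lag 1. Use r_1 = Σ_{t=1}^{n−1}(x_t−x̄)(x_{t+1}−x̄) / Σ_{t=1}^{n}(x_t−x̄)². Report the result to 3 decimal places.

Mean x̄ = (39.7 + 37.9 + 33.0 + 31.9 + 32.6 + 33.7 + 31.3 + 25.0 + 29.6 + 29.3 + 38.6)/11 = 32.9636
Numerator Σ_{t=1}^{10}(x_t−x̄)(x_{t+1}−x̄) = 63.9969
Denominator Σ(x_t−x̄)² = 194.2455
r_1 = 63.9969 / 194.2455 = 0.329

0.329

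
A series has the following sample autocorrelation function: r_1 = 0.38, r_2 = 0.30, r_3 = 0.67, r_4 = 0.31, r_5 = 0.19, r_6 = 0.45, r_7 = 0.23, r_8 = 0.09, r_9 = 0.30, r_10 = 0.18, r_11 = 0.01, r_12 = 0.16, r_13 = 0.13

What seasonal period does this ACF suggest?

3

The largest autocorrelation is r_3 = 0.67, with a weaker echo at lag 6 (0.45); the remaining lags stay at or below 0.38. The elevated value at lag 1 (0.38), dropping to 0.30 at lag 2, reflects decaying short-term dependence rather than seasonality.
The dominant spike at lag 3 indicates a seasonal period of 3.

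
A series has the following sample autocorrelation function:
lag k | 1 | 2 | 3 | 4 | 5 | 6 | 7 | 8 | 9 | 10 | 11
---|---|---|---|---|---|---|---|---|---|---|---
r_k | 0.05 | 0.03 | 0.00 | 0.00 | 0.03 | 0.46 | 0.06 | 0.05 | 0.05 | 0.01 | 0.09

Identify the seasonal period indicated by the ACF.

The largest autocorrelation is r_6 = 0.46; the remaining lags stay at or below 0.09.
The dominant spike at lag 6 indicates a seasonal period of 6.

6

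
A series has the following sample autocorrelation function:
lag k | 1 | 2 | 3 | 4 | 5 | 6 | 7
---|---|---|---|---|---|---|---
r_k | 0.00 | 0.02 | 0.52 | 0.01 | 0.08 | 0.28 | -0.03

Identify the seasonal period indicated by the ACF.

The largest autocorrelation is r_3 = 0.52, with a weaker echo at lag 6 (0.28); the remaining lags stay at or below 0.08.
The dominant spike at lag 3 indicates a seasonal period of 3.

3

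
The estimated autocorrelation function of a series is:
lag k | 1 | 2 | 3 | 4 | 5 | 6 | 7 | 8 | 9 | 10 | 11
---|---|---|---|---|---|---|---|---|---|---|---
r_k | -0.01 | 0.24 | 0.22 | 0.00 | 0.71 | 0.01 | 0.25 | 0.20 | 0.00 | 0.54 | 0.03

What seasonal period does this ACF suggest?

5

The largest autocorrelation is r_5 = 0.71, with a weaker echo at lag 10 (0.54); the remaining lags stay at or below 0.25.
The dominant spike at lag 5 indicates a seasonal period of 5.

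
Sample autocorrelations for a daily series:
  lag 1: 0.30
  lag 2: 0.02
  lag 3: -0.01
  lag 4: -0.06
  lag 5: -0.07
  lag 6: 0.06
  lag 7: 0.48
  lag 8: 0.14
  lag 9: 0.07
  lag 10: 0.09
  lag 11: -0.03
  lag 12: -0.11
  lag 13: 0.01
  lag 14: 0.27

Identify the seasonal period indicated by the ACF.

7

The largest autocorrelation is r_7 = 0.48; the remaining lags stay at or below 0.30. The elevated value at lag 1 (0.30), dropping to 0.02 at lag 2, reflects decaying short-term dependence rather than seasonality.
The dominant spike at lag 7 indicates a seasonal period of 7.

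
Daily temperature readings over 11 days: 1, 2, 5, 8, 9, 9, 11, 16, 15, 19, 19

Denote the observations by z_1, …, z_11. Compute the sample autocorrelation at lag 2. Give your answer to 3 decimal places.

Mean z̄ = (1 + 2 + 5 + 8 + 9 + 9 + 11 + 16 + 15 + 19 + 19)/11 = 10.3636
Numerator Σ_{t=1}^{9}(z_t−z̄)(z_{t+2}−z̄) = 163.6446
Denominator Σ(z_t−z̄)² = 398.5455
r_2 = 163.6446 / 398.5455 = 0.411

0.411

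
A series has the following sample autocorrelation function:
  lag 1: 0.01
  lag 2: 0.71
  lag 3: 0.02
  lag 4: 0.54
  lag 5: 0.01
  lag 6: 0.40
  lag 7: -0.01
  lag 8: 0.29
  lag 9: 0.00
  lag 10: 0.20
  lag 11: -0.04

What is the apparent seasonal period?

2

The largest autocorrelation is r_2 = 0.71, with weaker echoes at lags 4 (0.54), 6 (0.40), 8 (0.29) and 10 (0.20); the remaining lags stay at or below 0.02.
The dominant spike at lag 2 indicates a seasonal period of 2.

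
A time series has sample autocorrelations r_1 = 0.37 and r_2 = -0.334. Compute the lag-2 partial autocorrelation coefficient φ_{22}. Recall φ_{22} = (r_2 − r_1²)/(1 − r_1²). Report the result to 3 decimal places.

-0.546

φ_{22} = (r_2 − r_1²) / (1 − r_1²)
r_1² = (0.37)² = 0.1369
Numerator = -0.334 − 0.1369 = -0.4709; denominator = 1 − 0.1369 = 0.8631
φ_{22} = -0.4709 / 0.8631 = -0.546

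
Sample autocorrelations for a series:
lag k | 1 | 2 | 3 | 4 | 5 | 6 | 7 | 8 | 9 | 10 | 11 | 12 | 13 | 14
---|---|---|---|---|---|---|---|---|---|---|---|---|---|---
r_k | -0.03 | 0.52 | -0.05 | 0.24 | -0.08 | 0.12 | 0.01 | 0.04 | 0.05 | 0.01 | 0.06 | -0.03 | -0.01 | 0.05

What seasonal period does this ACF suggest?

2

The largest autocorrelation is r_2 = 0.52, with a weaker echo at lag 4 (0.24); the remaining lags stay at or below 0.12.
The dominant spike at lag 2 indicates a seasonal period of 2.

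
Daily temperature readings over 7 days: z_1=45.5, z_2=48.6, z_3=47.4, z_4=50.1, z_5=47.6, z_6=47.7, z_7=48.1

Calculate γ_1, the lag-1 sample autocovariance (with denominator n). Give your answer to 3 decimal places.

Mean z̄ = (45.5 + 48.6 + 47.4 + 50.1 + 47.6 + 47.7 + 48.1)/7 = 47.8571
Σ_{t=1}^{6}(z_t−z̄)(z_{t+1}−z̄) = -3.6904
γ_1 = -3.6904 / 7 = -0.527

-0.527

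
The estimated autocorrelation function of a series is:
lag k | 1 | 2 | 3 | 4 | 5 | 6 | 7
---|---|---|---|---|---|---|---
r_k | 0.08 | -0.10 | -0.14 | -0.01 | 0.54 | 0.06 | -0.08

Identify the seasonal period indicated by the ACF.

5

The largest autocorrelation is r_5 = 0.54; the remaining lags stay at or below 0.08.
The dominant spike at lag 5 indicates a seasonal period of 5.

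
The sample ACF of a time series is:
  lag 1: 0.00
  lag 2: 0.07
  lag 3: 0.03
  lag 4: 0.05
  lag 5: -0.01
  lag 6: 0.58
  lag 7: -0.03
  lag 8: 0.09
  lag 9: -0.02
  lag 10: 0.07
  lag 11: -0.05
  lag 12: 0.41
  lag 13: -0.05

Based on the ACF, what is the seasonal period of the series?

The largest autocorrelation is r_6 = 0.58, with a weaker echo at lag 12 (0.41); the remaining lags stay at or below 0.09.
The dominant spike at lag 6 indicates a seasonal period of 6.

6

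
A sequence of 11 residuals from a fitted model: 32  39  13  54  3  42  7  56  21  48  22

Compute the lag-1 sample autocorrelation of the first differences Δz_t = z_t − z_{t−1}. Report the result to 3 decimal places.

-0.921

First differences Δz: 7, -26, 41, -51, 39, -35, 49, -35, 27, -26
Mean of differences = -1.0000
Numerator Σ(Δz_t−Δz̄)(Δz_{t+1}−Δz̄) = -11762.0000
Denominator Σ(Δz_t−Δz̄)² = 12774.0000
r_1(Δz) = -11762.0000 / 12774.0000 = -0.921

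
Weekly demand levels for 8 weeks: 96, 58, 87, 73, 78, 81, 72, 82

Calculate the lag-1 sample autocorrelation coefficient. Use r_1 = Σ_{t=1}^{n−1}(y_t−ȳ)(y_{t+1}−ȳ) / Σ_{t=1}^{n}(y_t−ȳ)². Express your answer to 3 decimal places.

-0.697

Mean ȳ = (96 + 58 + 87 + 73 + 78 + 81 + 72 + 82)/8 = 78.3750
Σ(y_t−ȳ)(y_{t+1}−ȳ) = (-359.1094) + (-175.7344) + (-46.3594) + (2.0156) + (-0.9844) + (-16.7344) + (-23.1094) = -620.0156
Denominator Σ(y_t−ȳ)² = 889.8750
r_1 = -620.0156 / 889.8750 = -0.697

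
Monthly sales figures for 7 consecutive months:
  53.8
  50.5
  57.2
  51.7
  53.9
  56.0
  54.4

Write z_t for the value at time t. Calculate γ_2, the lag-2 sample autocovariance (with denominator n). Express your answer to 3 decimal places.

0.357

Mean z̄ = (53.8 + 50.5 + 57.2 + 51.7 + 53.9 + 56.0 + 54.4)/7 = 53.9286
Σ_{t=1}^{5}(z_t−z̄)(z_{t+2}−z̄) = 2.4969
γ_2 = 2.4969 / 7 = 0.357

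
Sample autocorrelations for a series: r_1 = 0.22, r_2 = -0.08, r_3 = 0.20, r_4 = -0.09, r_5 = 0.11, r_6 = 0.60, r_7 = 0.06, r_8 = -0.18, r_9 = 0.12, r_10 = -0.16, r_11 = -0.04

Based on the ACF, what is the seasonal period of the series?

The largest autocorrelation is r_6 = 0.60; the remaining lags stay at or below 0.22.
The dominant spike at lag 6 indicates a seasonal period of 6.

6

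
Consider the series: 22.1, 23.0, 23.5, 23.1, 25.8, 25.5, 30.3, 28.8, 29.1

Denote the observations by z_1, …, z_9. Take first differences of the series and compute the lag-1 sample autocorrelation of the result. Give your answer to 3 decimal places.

-0.595

First differences Δz: 0.9, 0.5, -0.4, 2.7, -0.3, 4.8, -1.5, 0.3
Mean of differences = 0.8750
Numerator Σ(Δz_t−Δz̄)(Δz_{t+1}−Δz̄) = -16.5706
Denominator Σ(Δz_t−Δz̄)² = 27.8550
r_1(Δz) = -16.5706 / 27.8550 = -0.595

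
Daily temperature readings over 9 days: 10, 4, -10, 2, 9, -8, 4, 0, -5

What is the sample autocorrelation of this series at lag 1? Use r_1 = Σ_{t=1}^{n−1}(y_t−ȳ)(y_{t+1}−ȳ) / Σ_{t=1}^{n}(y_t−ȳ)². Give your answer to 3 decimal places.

Mean ȳ = (10 + 4 − 10 + 2 + 9 − 8 + 4 + 0 − 5)/9 = 0.6667
Numerator Σ_{t=1}^{8}(y_t−ȳ)(y_{t+1}−ȳ) = -107.1111
Denominator Σ(y_t−ȳ)² = 402.0000
r_1 = -107.1111 / 402.0000 = -0.266

-0.266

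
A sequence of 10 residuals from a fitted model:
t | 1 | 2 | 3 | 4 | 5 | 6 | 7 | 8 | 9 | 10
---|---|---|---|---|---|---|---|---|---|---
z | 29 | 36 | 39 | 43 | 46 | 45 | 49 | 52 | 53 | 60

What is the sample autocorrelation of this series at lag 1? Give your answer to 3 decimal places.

Mean z̄ = (29 + 36 + 39 + 43 + 46 + 45 + 49 + 52 + 53 + 60)/10 = 45.2000
Numerator Σ_{t=1}^{9}(z_t−z̄)(z_{t+1}−z̄) = 411.3600
Denominator Σ(z_t−z̄)² = 731.6000
r_1 = 411.3600 / 731.6000 = 0.562

0.562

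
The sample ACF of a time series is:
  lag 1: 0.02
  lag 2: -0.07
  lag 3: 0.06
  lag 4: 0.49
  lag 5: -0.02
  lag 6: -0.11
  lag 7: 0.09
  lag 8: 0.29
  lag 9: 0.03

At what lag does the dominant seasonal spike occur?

The largest autocorrelation is r_4 = 0.49, with a weaker echo at lag 8 (0.29); the remaining lags stay at or below 0.09.
The dominant spike at lag 4 indicates a seasonal period of 4.

4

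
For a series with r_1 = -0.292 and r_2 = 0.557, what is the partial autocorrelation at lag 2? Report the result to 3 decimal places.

φ_{22} = (r_2 − r_1²) / (1 − r_1²)
r_1² = (-0.292)² = 0.085264
Numerator = 0.557 − 0.0853 = 0.4717; denominator = 1 − 0.0853 = 0.9147
φ_{22} = 0.4717 / 0.9147 = 0.516

0.516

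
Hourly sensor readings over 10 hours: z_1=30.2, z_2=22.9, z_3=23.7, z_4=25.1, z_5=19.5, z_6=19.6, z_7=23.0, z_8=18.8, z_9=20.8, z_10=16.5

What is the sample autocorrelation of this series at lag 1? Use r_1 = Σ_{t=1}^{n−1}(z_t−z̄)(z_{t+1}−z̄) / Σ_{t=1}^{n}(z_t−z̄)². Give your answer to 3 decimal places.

0.128

Mean z̄ = (30.2 + 22.9 + 23.7 + 25.1 + 19.5 + 19.6 + 23.0 + 18.8 + 20.8 + 16.5)/10 = 22.0100
Numerator Σ_{t=1}^{9}(z_t−z̄)(z_{t+1}−z̄) = 17.2959
Denominator Σ(z_t−z̄)² = 135.4890
r_1 = 17.2959 / 135.4890 = 0.128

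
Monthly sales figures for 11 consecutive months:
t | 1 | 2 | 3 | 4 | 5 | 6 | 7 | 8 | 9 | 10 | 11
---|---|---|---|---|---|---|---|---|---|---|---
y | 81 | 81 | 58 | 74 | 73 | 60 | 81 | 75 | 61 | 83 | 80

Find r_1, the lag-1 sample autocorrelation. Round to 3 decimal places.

-0.260

Mean ȳ = (81 + 81 + 58 + 74 + 73 + 60 + 81 + 75 + 61 + 83 + 80)/11 = 73.3636
Numerator Σ_{t=1}^{10}(y_t−ȳ)(y_{t+1}−ȳ) = -229.1322
Denominator Σ(y_t−ȳ)² = 882.5455
r_1 = -229.1322 / 882.5455 = -0.260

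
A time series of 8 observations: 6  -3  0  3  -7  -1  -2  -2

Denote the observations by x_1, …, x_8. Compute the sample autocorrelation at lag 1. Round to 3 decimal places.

Mean x̄ = (6 − 3 + 0 + 3 − 7 − 1 − 2 − 2)/8 = -0.7500
Σ(x_t−x̄)(x_{t+1}−x̄) = (-15.1875) + (-1.6875) + (2.8125) + (-23.4375) + (1.5625) + (0.3125) + (1.5625) = -34.0625
Denominator Σ(x_t−x̄)² = 107.5000
r_1 = -34.0625 / 107.5000 = -0.317

-0.317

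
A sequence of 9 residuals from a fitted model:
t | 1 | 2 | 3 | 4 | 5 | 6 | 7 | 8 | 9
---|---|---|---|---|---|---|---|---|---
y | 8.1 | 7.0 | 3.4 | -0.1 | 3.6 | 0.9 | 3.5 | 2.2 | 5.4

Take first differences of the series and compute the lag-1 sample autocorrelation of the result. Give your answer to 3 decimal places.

First differences Δy: -1.1, -3.6, -3.5, 3.7, -2.7, 2.6, -1.3, 3.2
Mean of differences = -0.3375
Numerator Σ(Δy_t−Δȳ)(Δy_{t+1}−Δȳ) = -22.6739
Denominator Σ(Δy_t−Δȳ)² = 65.1788
r_1(Δy) = -22.6739 / 65.1788 = -0.348

-0.348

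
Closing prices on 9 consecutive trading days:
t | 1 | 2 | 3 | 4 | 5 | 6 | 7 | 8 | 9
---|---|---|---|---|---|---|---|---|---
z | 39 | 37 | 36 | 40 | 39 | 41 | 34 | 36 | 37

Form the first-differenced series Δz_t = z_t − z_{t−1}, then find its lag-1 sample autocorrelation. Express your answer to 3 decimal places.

First differences Δz: -2, -1, 4, -1, 2, -7, 2, 1
Mean of differences = -0.2500
Numerator Σ(Δz_t−Δz̄)(Δz_{t+1}−Δz̄) = -34.3125
Denominator Σ(Δz_t−Δz̄)² = 79.5000
r_1(Δz) = -34.3125 / 79.5000 = -0.432

-0.432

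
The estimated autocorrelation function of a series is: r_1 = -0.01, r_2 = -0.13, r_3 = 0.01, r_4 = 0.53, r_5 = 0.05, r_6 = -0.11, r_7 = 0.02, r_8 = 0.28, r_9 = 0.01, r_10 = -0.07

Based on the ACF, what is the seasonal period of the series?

The largest autocorrelation is r_4 = 0.53, with a weaker echo at lag 8 (0.28); the remaining lags stay at or below 0.05.
The dominant spike at lag 4 indicates a seasonal period of 4.

4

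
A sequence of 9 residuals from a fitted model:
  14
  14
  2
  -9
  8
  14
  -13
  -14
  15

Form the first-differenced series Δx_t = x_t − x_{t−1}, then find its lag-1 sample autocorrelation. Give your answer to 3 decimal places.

First differences Δx: 0, -12, -11, 17, 6, -27, -1, 29
Mean of differences = 0.1250
Numerator Σ(Δx_t−Δx̄)(Δx_{t+1}−Δx̄) = -113.5156
Denominator Σ(Δx_t−Δx̄)² = 2160.8750
r_1(Δx) = -113.5156 / 2160.8750 = -0.053

-0.053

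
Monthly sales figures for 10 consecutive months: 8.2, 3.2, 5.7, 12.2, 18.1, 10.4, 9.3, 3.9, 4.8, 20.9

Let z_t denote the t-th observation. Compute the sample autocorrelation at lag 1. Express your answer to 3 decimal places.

Mean z̄ = (8.2 + 3.2 + 5.7 + 12.2 + 18.1 + 10.4 + 9.3 + 3.9 + 4.8 + 20.9)/10 = 9.6700
Numerator Σ_{t=1}^{9}(z_t−z̄)(z_{t+1}−z̄) = 27.9091
Denominator Σ(z_t−z̄)² = 321.0410
r_1 = 27.9091 / 321.0410 = 0.087

0.087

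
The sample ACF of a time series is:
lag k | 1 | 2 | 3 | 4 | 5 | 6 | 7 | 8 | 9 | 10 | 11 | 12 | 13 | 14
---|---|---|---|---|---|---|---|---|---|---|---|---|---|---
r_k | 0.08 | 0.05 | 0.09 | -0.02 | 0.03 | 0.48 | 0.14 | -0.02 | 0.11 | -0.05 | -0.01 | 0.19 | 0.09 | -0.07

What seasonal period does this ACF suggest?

The largest autocorrelation is r_6 = 0.48, with a weaker echo at lag 12 (0.19); the remaining lags stay at or below 0.14.
The dominant spike at lag 6 indicates a seasonal period of 6.

6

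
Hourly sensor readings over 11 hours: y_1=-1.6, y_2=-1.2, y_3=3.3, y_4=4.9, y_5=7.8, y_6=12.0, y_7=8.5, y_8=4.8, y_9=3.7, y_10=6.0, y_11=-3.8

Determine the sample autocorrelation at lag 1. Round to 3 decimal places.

Mean ȳ = (-1.6 − 1.2 + 3.3 + 4.9 + 7.8 + 12.0 + 8.5 + 4.8 + 3.7 + 6.0 − 3.8)/11 = 4.0364
Numerator Σ_{t=1}^{10}(y_t−ȳ)(y_{t+1}−ȳ) = 88.6069
Denominator Σ(y_t−ȳ)² = 223.9455
r_1 = 88.6069 / 223.9455 = 0.396

0.396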